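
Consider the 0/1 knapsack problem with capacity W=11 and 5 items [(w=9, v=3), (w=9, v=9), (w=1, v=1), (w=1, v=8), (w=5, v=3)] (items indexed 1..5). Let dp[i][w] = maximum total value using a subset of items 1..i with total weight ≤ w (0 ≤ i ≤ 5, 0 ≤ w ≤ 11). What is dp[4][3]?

9

i\w   0   1   2   3   4   5   6   7   8   9  10  11
  0   0   0   0   0   0   0   0   0   0   0   0   0
  1   0   0   0   0   0   0   0   0   0   3   3   3
  2   0   0   0   0   0   0   0   0   0   9   9   9
  3   0   1   1   1   1   1   1   1   1   9  10  10
  4   0   8   9   9   9   9   9   9   9   9  17  18
  5   0   8   9   9   9   9  11  12  12  12  17  18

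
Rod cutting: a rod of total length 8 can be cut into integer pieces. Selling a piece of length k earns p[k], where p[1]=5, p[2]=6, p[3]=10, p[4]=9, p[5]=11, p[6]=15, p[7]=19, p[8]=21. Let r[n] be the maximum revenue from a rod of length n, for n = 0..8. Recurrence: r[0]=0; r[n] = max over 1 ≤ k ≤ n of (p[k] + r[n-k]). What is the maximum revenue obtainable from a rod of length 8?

40

   n    0    1    2    3    4    5    6    7    8
r[n]    0    5   10   15   20   25   30   35   40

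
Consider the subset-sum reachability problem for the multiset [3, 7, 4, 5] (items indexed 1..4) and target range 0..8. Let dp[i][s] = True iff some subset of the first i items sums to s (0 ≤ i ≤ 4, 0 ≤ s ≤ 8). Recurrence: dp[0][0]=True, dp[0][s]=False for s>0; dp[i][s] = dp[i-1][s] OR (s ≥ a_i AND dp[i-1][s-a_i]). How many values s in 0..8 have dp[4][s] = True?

i\s   0   1   2   3   4   5   6   7   8
  0   T   F   F   F   F   F   F   F   F
  1   T   F   F   T   F   F   F   F   F
  2   T   F   F   T   F   F   F   T   F
  3   T   F   F   T   T   F   F   T   F
  4   T   F   F   T   T   T   F   T   T

6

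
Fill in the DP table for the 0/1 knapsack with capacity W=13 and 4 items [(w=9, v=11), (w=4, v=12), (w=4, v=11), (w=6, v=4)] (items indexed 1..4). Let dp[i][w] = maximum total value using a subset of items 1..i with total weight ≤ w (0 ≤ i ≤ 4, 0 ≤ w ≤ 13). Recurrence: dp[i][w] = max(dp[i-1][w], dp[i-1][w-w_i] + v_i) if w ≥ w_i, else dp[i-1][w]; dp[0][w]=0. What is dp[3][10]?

23

i\w   0   1   2   3   4   5   6   7   8   9  10  11  12  13
  0   0   0   0   0   0   0   0   0   0   0   0   0   0   0
  1   0   0   0   0   0   0   0   0   0  11  11  11  11  11
  2   0   0   0   0  12  12  12  12  12  12  12  12  12  23
  3   0   0   0   0  12  12  12  12  23  23  23  23  23  23
  4   0   0   0   0  12  12  12  12  23  23  23  23  23  23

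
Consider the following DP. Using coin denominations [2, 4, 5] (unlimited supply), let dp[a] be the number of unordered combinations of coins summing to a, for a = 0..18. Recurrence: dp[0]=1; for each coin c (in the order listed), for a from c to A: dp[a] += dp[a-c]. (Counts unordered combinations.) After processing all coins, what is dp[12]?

5

after  coin     0     1     2     3     4     5     6     7     8     9    10    11    12    13    14    15    16    17    18
          2     1     0     1     0     1     0     1     0     1     0     1     0     1     0     1     0     1     0     1
          4     1     0     1     0     2     0     2     0     3     0     3     0     4     0     4     0     5     0     5
          5     1     0     1     0     2     1     2     1     3     2     4     2     5     3     6     4     7     5     8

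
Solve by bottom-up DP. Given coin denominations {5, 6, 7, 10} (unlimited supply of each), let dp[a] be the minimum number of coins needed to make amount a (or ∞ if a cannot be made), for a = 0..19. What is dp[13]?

2

 a  0  1  2  3  4  5  6  7  8  9 10 11 12 13 14 15 16 17 18 19
dp  0  -  -  -  -  1  1  1  -  -  1  2  2  2  2  2  2  2  3  3
(- denotes ∞ / unreachable)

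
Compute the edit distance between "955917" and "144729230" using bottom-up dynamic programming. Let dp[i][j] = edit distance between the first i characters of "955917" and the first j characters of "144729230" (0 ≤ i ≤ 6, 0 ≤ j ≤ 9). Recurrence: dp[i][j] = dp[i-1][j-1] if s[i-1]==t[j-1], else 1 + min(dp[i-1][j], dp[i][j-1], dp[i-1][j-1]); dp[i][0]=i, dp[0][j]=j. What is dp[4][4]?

4

   ''  1  4  4  7  2  9  2  3  0
''  0  1  2  3  4  5  6  7  8  9
 9  1  1  2  3  4  5  5  6  7  8
 5  2  2  2  3  4  5  6  6  7  8
 5  3  3  3  3  4  5  6  7  7  8
 9  4  4  4  4  4  5  5  6  7  8
 1  5  4  5  5  5  5  6  6  7  8
 7  6  5  5  6  5  6  6  7  7  8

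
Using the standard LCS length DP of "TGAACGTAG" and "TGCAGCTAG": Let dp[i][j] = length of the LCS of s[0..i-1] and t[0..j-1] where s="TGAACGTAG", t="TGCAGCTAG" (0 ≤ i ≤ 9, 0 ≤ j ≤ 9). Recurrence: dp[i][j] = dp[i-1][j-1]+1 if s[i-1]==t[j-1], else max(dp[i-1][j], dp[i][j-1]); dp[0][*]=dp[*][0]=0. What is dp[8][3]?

3

   ''  T  G  C  A  G  C  T  A  G
''  0  0  0  0  0  0  0  0  0  0
 T  0  1  1  1  1  1  1  1  1  1
 G  0  1  2  2  2  2  2  2  2  2
 A  0  1  2  2  3  3  3  3  3  3
 A  0  1  2  2  3  3  3  3  4  4
 C  0  1  2  3  3  3  4  4  4  4
 G  0  1  2  3  3  4  4  4  4  5
 T  0  1  2  3  3  4  4  5  5  5
 A  0  1  2  3  4  4  4  5  6  6
 G  0  1  2  3  4  5  5  5  6  7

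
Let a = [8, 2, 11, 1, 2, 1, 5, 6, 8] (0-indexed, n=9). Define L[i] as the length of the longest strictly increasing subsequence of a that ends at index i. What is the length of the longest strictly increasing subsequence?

   i    0    1    2    3    4    5    6    7    8
a[i]    8    2   11    1    2    1    5    6    8
L[i]    1    1    2    1    2    1    3    4    5

5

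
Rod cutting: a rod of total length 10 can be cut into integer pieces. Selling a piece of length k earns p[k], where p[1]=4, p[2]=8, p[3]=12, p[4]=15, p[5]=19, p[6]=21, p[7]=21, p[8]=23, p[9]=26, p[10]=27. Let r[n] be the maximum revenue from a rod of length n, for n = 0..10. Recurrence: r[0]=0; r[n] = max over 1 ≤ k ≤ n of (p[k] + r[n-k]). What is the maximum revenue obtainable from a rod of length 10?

40

   n    0    1    2    3    4    5    6    7    8    9   10
r[n]    0    4    8   12   16   20   24   28   32   36   40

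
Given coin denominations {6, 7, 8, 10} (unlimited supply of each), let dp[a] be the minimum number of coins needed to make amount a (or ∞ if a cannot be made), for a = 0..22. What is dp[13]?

 a  0  1  2  3  4  5  6  7  8  9 10 11 12 13 14 15 16 17 18 19 20 21 22
dp  0  -  -  -  -  -  1  1  1  -  1  -  2  2  2  2  2  2  2  3  2  3  3
(- denotes ∞ / unreachable)

2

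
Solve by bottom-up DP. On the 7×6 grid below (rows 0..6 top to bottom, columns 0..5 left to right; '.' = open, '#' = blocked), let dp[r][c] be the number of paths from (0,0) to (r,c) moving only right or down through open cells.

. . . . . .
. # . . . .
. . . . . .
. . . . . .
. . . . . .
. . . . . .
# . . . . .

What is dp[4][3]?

15

r\c   0   1   2   3   4   5
  0   1   1   1   1   1   1
  1   1   0   1   2   3   4
  2   1   1   2   4   7  11
  3   1   2   4   8  15  26
  4   1   3   7  15  30  56
  5   1   4  11  26  56 112
  6   0   4  15  41  97 209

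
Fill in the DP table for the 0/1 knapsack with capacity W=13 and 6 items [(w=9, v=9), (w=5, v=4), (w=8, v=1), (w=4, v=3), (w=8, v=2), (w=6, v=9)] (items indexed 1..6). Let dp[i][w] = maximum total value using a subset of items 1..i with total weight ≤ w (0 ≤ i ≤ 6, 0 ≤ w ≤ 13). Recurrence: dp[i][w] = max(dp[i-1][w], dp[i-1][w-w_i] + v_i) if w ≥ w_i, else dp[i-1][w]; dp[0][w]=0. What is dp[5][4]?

i\w   0   1   2   3   4   5   6   7   8   9  10  11  12  13
  0   0   0   0   0   0   0   0   0   0   0   0   0   0   0
  1   0   0   0   0   0   0   0   0   0   9   9   9   9   9
  2   0   0   0   0   0   4   4   4   4   9   9   9   9   9
  3   0   0   0   0   0   4   4   4   4   9   9   9   9   9
  4   0   0   0   0   3   4   4   4   4   9   9   9   9  12
  5   0   0   0   0   3   4   4   4   4   9   9   9   9  12
  6   0   0   0   0   3   4   9   9   9   9  12  13  13  13

3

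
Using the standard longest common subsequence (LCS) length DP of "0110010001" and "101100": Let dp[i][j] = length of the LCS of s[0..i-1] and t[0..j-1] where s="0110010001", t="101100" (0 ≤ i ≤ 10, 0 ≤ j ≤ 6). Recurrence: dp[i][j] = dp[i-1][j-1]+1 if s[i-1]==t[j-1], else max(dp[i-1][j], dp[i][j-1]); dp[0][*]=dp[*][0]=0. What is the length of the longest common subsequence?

5

   ''  1  0  1  1  0  0
''  0  0  0  0  0  0  0
 0  0  0  1  1  1  1  1
 1  0  1  1  2  2  2  2
 1  0  1  1  2  3  3  3
 0  0  1  2  2  3  4  4
 0  0  1  2  2  3  4  5
 1  0  1  2  3  3  4  5
 0  0  1  2  3  3  4  5
 0  0  1  2  3  3  4  5
 0  0  1  2  3  3  4  5
 1  0  1  2  3  4  4  5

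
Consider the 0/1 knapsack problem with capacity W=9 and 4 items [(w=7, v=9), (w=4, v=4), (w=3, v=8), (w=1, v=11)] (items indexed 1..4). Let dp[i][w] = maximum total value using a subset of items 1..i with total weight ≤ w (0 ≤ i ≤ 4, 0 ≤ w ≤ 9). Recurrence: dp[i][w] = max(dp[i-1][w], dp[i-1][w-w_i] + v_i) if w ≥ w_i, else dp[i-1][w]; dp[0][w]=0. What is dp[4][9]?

23

i\w   0   1   2   3   4   5   6   7   8   9
  0   0   0   0   0   0   0   0   0   0   0
  1   0   0   0   0   0   0   0   9   9   9
  2   0   0   0   0   4   4   4   9   9   9
  3   0   0   0   8   8   8   8  12  12  12
  4   0  11  11  11  19  19  19  19  23  23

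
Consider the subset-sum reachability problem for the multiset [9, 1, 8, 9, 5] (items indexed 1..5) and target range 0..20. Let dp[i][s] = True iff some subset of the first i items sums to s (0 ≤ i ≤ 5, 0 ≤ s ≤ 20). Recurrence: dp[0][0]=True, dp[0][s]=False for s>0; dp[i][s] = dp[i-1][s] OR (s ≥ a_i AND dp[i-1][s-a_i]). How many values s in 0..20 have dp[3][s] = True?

7

i\s   0   1   2   3   4   5   6   7   8   9  10  11  12  13  14  15  16  17  18  19  20
  0   T   F   F   F   F   F   F   F   F   F   F   F   F   F   F   F   F   F   F   F   F
  1   T   F   F   F   F   F   F   F   F   T   F   F   F   F   F   F   F   F   F   F   F
  2   T   T   F   F   F   F   F   F   F   T   T   F   F   F   F   F   F   F   F   F   F
  3   T   T   F   F   F   F   F   F   T   T   T   F   F   F   F   F   F   T   T   F   F
  4   T   T   F   F   F   F   F   F   T   T   T   F   F   F   F   F   F   T   T   T   F
  5   T   T   F   F   F   T   T   F   T   T   T   F   F   T   T   T   F   T   T   T   F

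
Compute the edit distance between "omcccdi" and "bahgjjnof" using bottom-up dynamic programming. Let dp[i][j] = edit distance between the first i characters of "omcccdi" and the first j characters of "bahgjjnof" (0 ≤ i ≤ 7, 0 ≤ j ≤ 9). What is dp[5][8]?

8

   ''  b  a  h  g  j  j  n  o  f
''  0  1  2  3  4  5  6  7  8  9
 o  1  1  2  3  4  5  6  7  7  8
 m  2  2  2  3  4  5  6  7  8  8
 c  3  3  3  3  4  5  6  7  8  9
 c  4  4  4  4  4  5  6  7  8  9
 c  5  5  5  5  5  5  6  7  8  9
 d  6  6  6  6  6  6  6  7  8  9
 i  7  7  7  7  7  7  7  7  8  9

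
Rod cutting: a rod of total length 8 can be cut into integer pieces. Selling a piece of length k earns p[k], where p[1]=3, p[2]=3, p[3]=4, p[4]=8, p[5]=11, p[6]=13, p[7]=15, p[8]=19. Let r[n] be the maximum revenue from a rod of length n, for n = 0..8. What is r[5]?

   n    0    1    2    3    4    5    6    7    8
r[n]    0    3    6    9   12   15   18   21   24

15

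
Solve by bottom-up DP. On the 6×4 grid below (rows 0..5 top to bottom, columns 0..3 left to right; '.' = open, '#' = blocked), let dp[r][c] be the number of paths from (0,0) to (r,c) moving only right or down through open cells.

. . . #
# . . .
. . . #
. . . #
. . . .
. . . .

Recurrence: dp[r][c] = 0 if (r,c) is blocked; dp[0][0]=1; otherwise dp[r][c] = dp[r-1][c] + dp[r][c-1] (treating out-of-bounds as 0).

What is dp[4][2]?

r\c   0   1   2   3
  0   1   1   1   0
  1   0   1   2   2
  2   0   1   3   0
  3   0   1   4   0
  4   0   1   5   5
  5   0   1   6  11

5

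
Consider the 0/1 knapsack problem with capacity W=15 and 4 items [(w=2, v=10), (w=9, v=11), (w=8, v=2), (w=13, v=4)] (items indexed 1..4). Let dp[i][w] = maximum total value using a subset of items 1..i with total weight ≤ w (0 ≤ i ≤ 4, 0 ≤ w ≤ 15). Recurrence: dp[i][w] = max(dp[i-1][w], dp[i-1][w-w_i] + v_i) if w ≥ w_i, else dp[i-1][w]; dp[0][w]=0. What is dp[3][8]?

i\w   0   1   2   3   4   5   6   7   8   9  10  11  12  13  14  15
  0   0   0   0   0   0   0   0   0   0   0   0   0   0   0   0   0
  1   0   0  10  10  10  10  10  10  10  10  10  10  10  10  10  10
  2   0   0  10  10  10  10  10  10  10  11  11  21  21  21  21  21
  3   0   0  10  10  10  10  10  10  10  11  12  21  21  21  21  21
  4   0   0  10  10  10  10  10  10  10  11  12  21  21  21  21  21

10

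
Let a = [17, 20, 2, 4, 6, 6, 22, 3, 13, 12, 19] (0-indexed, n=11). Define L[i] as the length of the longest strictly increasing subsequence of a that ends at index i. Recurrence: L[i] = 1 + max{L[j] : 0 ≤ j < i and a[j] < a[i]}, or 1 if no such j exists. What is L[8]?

4

   i    0    1    2    3    4    5    6    7    8    9   10
a[i]   17   20    2    4    6    6   22    3   13   12   19
L[i]    1    2    1    2    3    3    4    2    4    4    5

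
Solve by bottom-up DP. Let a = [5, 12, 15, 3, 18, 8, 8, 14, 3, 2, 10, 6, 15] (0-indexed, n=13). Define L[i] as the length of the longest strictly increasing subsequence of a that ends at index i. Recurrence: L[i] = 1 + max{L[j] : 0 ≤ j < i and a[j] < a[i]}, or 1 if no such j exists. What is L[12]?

   i    0    1    2    3    4    5    6    7    8    9   10   11   12
a[i]    5   12   15    3   18    8    8   14    3    2   10    6   15
L[i]    1    2    3    1    4    2    2    3    1    1    3    2    4

4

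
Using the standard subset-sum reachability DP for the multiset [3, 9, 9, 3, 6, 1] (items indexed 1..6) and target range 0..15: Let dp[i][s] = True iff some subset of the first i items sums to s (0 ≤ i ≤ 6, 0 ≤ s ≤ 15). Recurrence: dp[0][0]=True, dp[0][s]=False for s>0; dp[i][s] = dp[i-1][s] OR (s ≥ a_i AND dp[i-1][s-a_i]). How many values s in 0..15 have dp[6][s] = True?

11

i\s   0   1   2   3   4   5   6   7   8   9  10  11  12  13  14  15
  0   T   F   F   F   F   F   F   F   F   F   F   F   F   F   F   F
  1   T   F   F   T   F   F   F   F   F   F   F   F   F   F   F   F
  2   T   F   F   T   F   F   F   F   F   T   F   F   T   F   F   F
  3   T   F   F   T   F   F   F   F   F   T   F   F   T   F   F   F
  4   T   F   F   T   F   F   T   F   F   T   F   F   T   F   F   T
  5   T   F   F   T   F   F   T   F   F   T   F   F   T   F   F   T
  6   T   T   F   T   T   F   T   T   F   T   T   F   T   T   F   T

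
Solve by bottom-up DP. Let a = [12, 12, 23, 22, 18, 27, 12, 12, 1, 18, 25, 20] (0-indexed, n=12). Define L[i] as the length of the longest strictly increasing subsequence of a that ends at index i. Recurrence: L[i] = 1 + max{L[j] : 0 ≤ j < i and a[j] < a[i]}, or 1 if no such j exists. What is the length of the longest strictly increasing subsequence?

3

   i    0    1    2    3    4    5    6    7    8    9   10   11
a[i]   12   12   23   22   18   27   12   12    1   18   25   20
L[i]    1    1    2    2    2    3    1    1    1    2    3    3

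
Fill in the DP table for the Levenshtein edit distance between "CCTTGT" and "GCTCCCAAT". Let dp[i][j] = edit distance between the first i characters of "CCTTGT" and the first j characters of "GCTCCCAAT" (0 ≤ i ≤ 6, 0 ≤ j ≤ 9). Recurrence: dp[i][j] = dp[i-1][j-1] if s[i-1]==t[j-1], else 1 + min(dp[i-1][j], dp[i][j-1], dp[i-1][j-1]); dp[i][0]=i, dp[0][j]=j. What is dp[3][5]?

   ''  G  C  T  C  C  C  A  A  T
''  0  1  2  3  4  5  6  7  8  9
 C  1  1  1  2  3  4  5  6  7  8
 C  2  2  1  2  2  3  4  5  6  7
 T  3  3  2  1  2  3  4  5  6  6
 T  4  4  3  2  2  3  4  5  6  6
 G  5  4  4  3  3  3  4  5  6  7
 T  6  5  5  4  4  4  4  5  6  6

3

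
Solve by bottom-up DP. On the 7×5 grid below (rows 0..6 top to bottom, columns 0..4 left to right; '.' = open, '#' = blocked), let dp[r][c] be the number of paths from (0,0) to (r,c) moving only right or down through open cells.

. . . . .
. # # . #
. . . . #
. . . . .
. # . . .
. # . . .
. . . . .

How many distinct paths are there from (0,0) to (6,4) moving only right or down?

39

r\c   0   1   2   3   4
  0   1   1   1   1   1
  1   1   0   0   1   0
  2   1   1   1   2   0
  3   1   2   3   5   5
  4   1   0   3   8  13
  5   1   0   3  11  24
  6   1   1   4  15  39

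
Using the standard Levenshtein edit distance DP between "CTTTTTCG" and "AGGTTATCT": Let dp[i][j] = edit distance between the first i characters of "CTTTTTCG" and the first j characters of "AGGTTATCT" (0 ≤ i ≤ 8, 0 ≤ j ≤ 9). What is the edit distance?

5

   ''  A  G  G  T  T  A  T  C  T
''  0  1  2  3  4  5  6  7  8  9
 C  1  1  2  3  4  5  6  7  7  8
 T  2  2  2  3  3  4  5  6  7  7
 T  3  3  3  3  3  3  4  5  6  7
 T  4  4  4  4  3  3  4  4  5  6
 T  5  5  5  5  4  3  4  4  5  5
 T  6  6  6  6  5  4  4  4  5  5
 C  7  7  7  7  6  5  5  5  4  5
 G  8  8  7  7  7  6  6  6  5  5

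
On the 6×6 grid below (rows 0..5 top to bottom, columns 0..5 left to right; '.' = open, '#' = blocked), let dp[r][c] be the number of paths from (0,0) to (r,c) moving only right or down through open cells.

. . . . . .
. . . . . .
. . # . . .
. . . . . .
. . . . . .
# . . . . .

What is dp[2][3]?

4

r\c   0   1   2   3   4   5
  0   1   1   1   1   1   1
  1   1   2   3   4   5   6
  2   1   3   0   4   9  15
  3   1   4   4   8  17  32
  4   1   5   9  17  34  66
  5   0   5  14  31  65 131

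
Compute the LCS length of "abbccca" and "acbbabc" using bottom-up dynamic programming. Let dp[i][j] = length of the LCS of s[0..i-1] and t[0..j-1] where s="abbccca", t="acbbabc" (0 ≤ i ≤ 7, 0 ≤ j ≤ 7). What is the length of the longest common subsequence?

4

   ''  a  c  b  b  a  b  c
''  0  0  0  0  0  0  0  0
 a  0  1  1  1  1  1  1  1
 b  0  1  1  2  2  2  2  2
 b  0  1  1  2  3  3  3  3
 c  0  1  2  2  3  3  3  4
 c  0  1  2  2  3  3  3  4
 c  0  1  2  2  3  3  3  4
 a  0  1  2  2  3  4  4  4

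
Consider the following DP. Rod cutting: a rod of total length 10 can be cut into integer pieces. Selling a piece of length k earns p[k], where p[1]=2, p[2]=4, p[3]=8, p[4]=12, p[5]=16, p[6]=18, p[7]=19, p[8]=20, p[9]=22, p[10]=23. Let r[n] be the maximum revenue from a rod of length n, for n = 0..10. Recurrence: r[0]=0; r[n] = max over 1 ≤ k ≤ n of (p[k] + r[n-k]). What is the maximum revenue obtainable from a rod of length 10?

32

   n    0    1    2    3    4    5    6    7    8    9   10
r[n]    0    2    4    8   12   16   18   20   24   28   32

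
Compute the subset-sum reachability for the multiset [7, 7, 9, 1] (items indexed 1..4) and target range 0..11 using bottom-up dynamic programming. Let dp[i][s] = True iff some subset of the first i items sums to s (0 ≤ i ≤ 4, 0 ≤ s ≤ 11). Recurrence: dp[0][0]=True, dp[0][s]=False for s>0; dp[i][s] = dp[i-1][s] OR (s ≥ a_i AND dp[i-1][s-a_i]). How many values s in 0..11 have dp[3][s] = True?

3

i\s   0   1   2   3   4   5   6   7   8   9  10  11
  0   T   F   F   F   F   F   F   F   F   F   F   F
  1   T   F   F   F   F   F   F   T   F   F   F   F
  2   T   F   F   F   F   F   F   T   F   F   F   F
  3   T   F   F   F   F   F   F   T   F   T   F   F
  4   T   T   F   F   F   F   F   T   T   T   T   F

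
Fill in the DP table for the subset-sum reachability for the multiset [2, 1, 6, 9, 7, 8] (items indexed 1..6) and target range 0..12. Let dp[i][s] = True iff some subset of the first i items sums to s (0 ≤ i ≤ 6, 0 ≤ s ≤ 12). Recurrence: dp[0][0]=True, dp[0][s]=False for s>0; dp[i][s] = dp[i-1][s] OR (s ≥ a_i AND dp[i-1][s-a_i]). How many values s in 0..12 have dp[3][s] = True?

i\s   0   1   2   3   4   5   6   7   8   9  10  11  12
  0   T   F   F   F   F   F   F   F   F   F   F   F   F
  1   T   F   T   F   F   F   F   F   F   F   F   F   F
  2   T   T   T   T   F   F   F   F   F   F   F   F   F
  3   T   T   T   T   F   F   T   T   T   T   F   F   F
  4   T   T   T   T   F   F   T   T   T   T   T   T   T
  5   T   T   T   T   F   F   T   T   T   T   T   T   T
  6   T   T   T   T   F   F   T   T   T   T   T   T   T

8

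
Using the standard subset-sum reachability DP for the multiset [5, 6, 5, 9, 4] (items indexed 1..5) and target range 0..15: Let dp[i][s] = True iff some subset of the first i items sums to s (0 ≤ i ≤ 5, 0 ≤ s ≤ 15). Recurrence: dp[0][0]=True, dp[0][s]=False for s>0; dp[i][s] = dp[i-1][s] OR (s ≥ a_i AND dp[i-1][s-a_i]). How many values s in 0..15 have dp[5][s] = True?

10

i\s   0   1   2   3   4   5   6   7   8   9  10  11  12  13  14  15
  0   T   F   F   F   F   F   F   F   F   F   F   F   F   F   F   F
  1   T   F   F   F   F   T   F   F   F   F   F   F   F   F   F   F
  2   T   F   F   F   F   T   T   F   F   F   F   T   F   F   F   F
  3   T   F   F   F   F   T   T   F   F   F   T   T   F   F   F   F
  4   T   F   F   F   F   T   T   F   F   T   T   T   F   F   T   T
  5   T   F   F   F   T   T   T   F   F   T   T   T   F   T   T   T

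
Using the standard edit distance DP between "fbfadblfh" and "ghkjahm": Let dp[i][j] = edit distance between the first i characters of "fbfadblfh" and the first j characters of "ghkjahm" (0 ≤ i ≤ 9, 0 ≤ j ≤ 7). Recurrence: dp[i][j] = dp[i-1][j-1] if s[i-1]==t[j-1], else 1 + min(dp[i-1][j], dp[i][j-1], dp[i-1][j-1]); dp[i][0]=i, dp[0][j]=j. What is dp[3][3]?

   ''  g  h  k  j  a  h  m
''  0  1  2  3  4  5  6  7
 f  1  1  2  3  4  5  6  7
 b  2  2  2  3  4  5  6  7
 f  3  3  3  3  4  5  6  7
 a  4  4  4  4  4  4  5  6
 d  5  5  5  5  5  5  5  6
 b  6  6  6  6  6  6  6  6
 l  7  7  7  7  7  7  7  7
 f  8  8  8  8  8  8  8  8
 h  9  9  8  9  9  9  8  9

3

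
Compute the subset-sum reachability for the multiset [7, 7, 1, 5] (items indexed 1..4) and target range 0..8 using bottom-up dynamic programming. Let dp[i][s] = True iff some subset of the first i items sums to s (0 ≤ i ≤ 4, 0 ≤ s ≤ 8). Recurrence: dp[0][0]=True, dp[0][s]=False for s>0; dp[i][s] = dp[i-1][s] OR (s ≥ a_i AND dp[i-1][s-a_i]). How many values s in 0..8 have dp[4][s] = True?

6

i\s   0   1   2   3   4   5   6   7   8
  0   T   F   F   F   F   F   F   F   F
  1   T   F   F   F   F   F   F   T   F
  2   T   F   F   F   F   F   F   T   F
  3   T   T   F   F   F   F   F   T   T
  4   T   T   F   F   F   T   T   T   T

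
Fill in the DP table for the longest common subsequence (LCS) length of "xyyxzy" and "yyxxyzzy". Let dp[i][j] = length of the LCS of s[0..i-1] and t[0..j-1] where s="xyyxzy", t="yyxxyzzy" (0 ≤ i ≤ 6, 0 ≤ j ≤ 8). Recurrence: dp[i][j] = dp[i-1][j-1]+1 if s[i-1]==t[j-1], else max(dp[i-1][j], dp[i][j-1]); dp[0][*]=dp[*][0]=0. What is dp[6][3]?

   ''  y  y  x  x  y  z  z  y
''  0  0  0  0  0  0  0  0  0
 x  0  0  0  1  1  1  1  1  1
 y  0  1  1  1  1  2  2  2  2
 y  0  1  2  2  2  2  2  2  3
 x  0  1  2  3  3  3  3  3  3
 z  0  1  2  3  3  3  4  4  4
 y  0  1  2  3  3  4  4  4  5

3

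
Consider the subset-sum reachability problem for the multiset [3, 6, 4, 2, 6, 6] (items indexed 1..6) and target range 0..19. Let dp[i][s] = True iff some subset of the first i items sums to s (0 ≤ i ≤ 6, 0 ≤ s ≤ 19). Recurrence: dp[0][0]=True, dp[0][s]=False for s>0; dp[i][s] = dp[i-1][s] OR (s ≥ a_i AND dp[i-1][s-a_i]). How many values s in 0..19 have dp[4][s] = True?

i\s   0   1   2   3   4   5   6   7   8   9  10  11  12  13  14  15  16  17  18  19
  0   T   F   F   F   F   F   F   F   F   F   F   F   F   F   F   F   F   F   F   F
  1   T   F   F   T   F   F   F   F   F   F   F   F   F   F   F   F   F   F   F   F
  2   T   F   F   T   F   F   T   F   F   T   F   F   F   F   F   F   F   F   F   F
  3   T   F   F   T   T   F   T   T   F   T   T   F   F   T   F   F   F   F   F   F
  4   T   F   T   T   T   T   T   T   T   T   T   T   T   T   F   T   F   F   F   F
  5   T   F   T   T   T   T   T   T   T   T   T   T   T   T   T   T   T   T   T   T
  6   T   F   T   T   T   T   T   T   T   T   T   T   T   T   T   T   T   T   T   T

14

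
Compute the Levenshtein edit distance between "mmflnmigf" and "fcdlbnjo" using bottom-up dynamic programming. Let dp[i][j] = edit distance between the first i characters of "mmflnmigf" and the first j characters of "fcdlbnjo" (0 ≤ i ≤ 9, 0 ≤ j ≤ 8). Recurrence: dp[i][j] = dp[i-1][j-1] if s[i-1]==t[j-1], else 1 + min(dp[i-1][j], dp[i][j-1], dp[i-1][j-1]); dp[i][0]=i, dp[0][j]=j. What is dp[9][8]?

   ''  f  c  d  l  b  n  j  o
''  0  1  2  3  4  5  6  7  8
 m  1  1  2  3  4  5  6  7  8
 m  2  2  2  3  4  5  6  7  8
 f  3  2  3  3  4  5  6  7  8
 l  4  3  3  4  3  4  5  6  7
 n  5  4  4  4  4  4  4  5  6
 m  6  5  5  5  5  5  5  5  6
 i  7  6  6  6  6  6  6  6  6
 g  8  7  7  7  7  7  7  7  7
 f  9  8  8  8  8  8  8  8  8

8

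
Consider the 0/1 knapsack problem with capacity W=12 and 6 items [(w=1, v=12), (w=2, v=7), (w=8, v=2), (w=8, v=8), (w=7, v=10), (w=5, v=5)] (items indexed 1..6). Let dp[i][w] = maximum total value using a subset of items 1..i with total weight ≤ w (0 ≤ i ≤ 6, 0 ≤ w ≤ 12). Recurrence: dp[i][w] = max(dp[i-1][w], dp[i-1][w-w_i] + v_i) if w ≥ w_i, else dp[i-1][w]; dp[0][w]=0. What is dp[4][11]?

27

i\w   0   1   2   3   4   5   6   7   8   9  10  11  12
  0   0   0   0   0   0   0   0   0   0   0   0   0   0
  1   0  12  12  12  12  12  12  12  12  12  12  12  12
  2   0  12  12  19  19  19  19  19  19  19  19  19  19
  3   0  12  12  19  19  19  19  19  19  19  19  21  21
  4   0  12  12  19  19  19  19  19  19  20  20  27  27
  5   0  12  12  19  19  19  19  19  22  22  29  29  29
  6   0  12  12  19  19  19  19  19  24  24  29  29  29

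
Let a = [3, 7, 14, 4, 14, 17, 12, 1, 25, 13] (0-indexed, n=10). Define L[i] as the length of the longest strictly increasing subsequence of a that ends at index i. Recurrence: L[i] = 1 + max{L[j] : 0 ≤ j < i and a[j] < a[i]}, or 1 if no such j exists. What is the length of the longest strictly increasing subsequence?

5

   i    0    1    2    3    4    5    6    7    8    9
a[i]    3    7   14    4   14   17   12    1   25   13
L[i]    1    2    3    2    3    4    3    1    5    4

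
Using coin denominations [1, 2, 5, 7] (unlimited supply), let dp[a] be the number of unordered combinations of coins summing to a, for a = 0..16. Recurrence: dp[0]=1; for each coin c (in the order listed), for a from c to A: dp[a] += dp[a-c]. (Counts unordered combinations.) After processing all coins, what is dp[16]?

30

after  coin     0     1     2     3     4     5     6     7     8     9    10    11    12    13    14    15    16
          1     1     1     1     1     1     1     1     1     1     1     1     1     1     1     1     1     1
          2     1     1     2     2     3     3     4     4     5     5     6     6     7     7     8     8     9
          5     1     1     2     2     3     4     5     6     7     8    10    11    13    14    16    18    20
          7     1     1     2     2     3     4     5     7     8    10    12    14    17    19    23    26    30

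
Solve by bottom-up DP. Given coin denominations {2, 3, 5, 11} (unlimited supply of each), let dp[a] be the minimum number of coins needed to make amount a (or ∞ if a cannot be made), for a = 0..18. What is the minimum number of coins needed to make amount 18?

 a  0  1  2  3  4  5  6  7  8  9 10 11 12 13 14 15 16 17 18
dp  0  -  1  1  2  1  2  2  2  3  2  1  3  2  2  3  2  3  3
(- denotes ∞ / unreachable)

3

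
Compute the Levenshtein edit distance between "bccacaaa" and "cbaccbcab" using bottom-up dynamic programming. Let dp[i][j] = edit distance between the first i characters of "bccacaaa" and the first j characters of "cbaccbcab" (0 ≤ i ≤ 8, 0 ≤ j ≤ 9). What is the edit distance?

   ''  c  b  a  c  c  b  c  a  b
''  0  1  2  3  4  5  6  7  8  9
 b  1  1  1  2  3  4  5  6  7  8
 c  2  1  2  2  2  3  4  5  6  7
 c  3  2  2  3  2  2  3  4  5  6
 a  4  3  3  2  3  3  3  4  4  5
 c  5  4  4  3  2  3  4  3  4  5
 a  6  5  5  4  3  3  4  4  3  4
 a  7  6  6  5  4  4  4  5  4  4
 a  8  7  7  6  5  5  5  5  5  5

5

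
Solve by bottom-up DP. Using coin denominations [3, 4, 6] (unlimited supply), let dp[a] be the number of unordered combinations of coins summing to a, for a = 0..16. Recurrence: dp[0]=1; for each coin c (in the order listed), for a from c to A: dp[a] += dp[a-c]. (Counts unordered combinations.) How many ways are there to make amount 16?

4

after  coin     0     1     2     3     4     5     6     7     8     9    10    11    12    13    14    15    16
          3     1     0     0     1     0     0     1     0     0     1     0     0     1     0     0     1     0
          4     1     0     0     1     1     0     1     1     1     1     1     1     2     1     1     2     2
          6     1     0     0     1     1     0     2     1     1     2     2     1     4     2     2     4     4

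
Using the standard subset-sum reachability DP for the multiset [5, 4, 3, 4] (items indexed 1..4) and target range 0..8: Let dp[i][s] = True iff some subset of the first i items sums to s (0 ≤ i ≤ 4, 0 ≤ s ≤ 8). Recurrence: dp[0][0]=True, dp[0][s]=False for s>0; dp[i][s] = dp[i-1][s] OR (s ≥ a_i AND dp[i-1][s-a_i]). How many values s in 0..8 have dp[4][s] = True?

6

i\s   0   1   2   3   4   5   6   7   8
  0   T   F   F   F   F   F   F   F   F
  1   T   F   F   F   F   T   F   F   F
  2   T   F   F   F   T   T   F   F   F
  3   T   F   F   T   T   T   F   T   T
  4   T   F   F   T   T   T   F   T   T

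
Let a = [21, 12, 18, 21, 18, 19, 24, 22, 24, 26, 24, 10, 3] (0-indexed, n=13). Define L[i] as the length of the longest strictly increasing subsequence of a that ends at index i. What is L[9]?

6

   i    0    1    2    3    4    5    6    7    8    9   10   11   12
a[i]   21   12   18   21   18   19   24   22   24   26   24   10    3
L[i]    1    1    2    3    2    3    4    4    5    6    5    1    1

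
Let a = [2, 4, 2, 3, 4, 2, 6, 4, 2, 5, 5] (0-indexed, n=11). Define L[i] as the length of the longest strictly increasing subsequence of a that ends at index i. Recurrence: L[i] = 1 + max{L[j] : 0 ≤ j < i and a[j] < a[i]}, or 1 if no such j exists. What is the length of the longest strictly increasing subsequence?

4

   i    0    1    2    3    4    5    6    7    8    9   10
a[i]    2    4    2    3    4    2    6    4    2    5    5
L[i]    1    2    1    2    3    1    4    3    1    4    4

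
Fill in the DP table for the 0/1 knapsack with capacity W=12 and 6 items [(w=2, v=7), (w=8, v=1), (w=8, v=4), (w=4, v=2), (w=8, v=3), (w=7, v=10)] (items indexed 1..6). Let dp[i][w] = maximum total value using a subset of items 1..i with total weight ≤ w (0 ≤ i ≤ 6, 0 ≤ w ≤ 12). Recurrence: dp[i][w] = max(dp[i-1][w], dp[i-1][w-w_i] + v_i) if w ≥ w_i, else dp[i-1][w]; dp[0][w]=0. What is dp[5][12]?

i\w   0   1   2   3   4   5   6   7   8   9  10  11  12
  0   0   0   0   0   0   0   0   0   0   0   0   0   0
  1   0   0   7   7   7   7   7   7   7   7   7   7   7
  2   0   0   7   7   7   7   7   7   7   7   8   8   8
  3   0   0   7   7   7   7   7   7   7   7  11  11  11
  4   0   0   7   7   7   7   9   9   9   9  11  11  11
  5   0   0   7   7   7   7   9   9   9   9  11  11  11
  6   0   0   7   7   7   7   9  10  10  17  17  17  17

11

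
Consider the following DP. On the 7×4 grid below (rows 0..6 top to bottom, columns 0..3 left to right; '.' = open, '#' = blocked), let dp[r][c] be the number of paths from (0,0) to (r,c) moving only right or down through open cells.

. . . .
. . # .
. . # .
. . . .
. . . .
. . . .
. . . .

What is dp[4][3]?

14

r\c   0   1   2   3
  0   1   1   1   1
  1   1   2   0   1
  2   1   3   0   1
  3   1   4   4   5
  4   1   5   9  14
  5   1   6  15  29
  6   1   7  22  51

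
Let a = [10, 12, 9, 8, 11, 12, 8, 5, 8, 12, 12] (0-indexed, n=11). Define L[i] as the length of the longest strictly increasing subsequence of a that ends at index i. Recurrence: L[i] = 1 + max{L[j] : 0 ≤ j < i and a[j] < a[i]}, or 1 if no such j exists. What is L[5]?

3

   i    0    1    2    3    4    5    6    7    8    9   10
a[i]   10   12    9    8   11   12    8    5    8   12   12
L[i]    1    2    1    1    2    3    1    1    2    3    3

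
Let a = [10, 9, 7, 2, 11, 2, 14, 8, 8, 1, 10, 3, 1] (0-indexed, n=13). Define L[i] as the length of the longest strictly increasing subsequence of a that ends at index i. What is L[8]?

   i    0    1    2    3    4    5    6    7    8    9   10   11   12
a[i]   10    9    7    2   11    2   14    8    8    1   10    3    1
L[i]    1    1    1    1    2    1    3    2    2    1    3    2    1

2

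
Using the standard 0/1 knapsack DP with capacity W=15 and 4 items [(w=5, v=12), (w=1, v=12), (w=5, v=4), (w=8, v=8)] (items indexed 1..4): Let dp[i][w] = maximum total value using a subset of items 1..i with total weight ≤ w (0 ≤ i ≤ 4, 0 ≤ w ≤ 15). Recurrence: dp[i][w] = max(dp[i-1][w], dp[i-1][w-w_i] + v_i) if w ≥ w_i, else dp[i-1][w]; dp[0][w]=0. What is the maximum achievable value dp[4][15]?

32

i\w   0   1   2   3   4   5   6   7   8   9  10  11  12  13  14  15
  0   0   0   0   0   0   0   0   0   0   0   0   0   0   0   0   0
  1   0   0   0   0   0  12  12  12  12  12  12  12  12  12  12  12
  2   0  12  12  12  12  12  24  24  24  24  24  24  24  24  24  24
  3   0  12  12  12  12  12  24  24  24  24  24  28  28  28  28  28
  4   0  12  12  12  12  12  24  24  24  24  24  28  28  28  32  32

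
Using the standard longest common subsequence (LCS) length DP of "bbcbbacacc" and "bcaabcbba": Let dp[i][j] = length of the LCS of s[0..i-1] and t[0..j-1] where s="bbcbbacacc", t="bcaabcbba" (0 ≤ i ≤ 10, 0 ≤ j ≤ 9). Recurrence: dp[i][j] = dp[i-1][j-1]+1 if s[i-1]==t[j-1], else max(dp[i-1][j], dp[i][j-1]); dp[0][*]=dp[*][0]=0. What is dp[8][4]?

   ''  b  c  a  a  b  c  b  b  a
''  0  0  0  0  0  0  0  0  0  0
 b  0  1  1  1  1  1  1  1  1  1
 b  0  1  1  1  1  2  2  2  2  2
 c  0  1  2  2  2  2  3  3  3  3
 b  0  1  2  2  2  3  3  4  4  4
 b  0  1  2  2  2  3  3  4  5  5
 a  0  1  2  3  3  3  3  4  5  6
 c  0  1  2  3  3  3  4  4  5  6
 a  0  1  2  3  4  4  4  4  5  6
 c  0  1  2  3  4  4  5  5  5  6
 c  0  1  2  3  4  4  5  5  5  6

4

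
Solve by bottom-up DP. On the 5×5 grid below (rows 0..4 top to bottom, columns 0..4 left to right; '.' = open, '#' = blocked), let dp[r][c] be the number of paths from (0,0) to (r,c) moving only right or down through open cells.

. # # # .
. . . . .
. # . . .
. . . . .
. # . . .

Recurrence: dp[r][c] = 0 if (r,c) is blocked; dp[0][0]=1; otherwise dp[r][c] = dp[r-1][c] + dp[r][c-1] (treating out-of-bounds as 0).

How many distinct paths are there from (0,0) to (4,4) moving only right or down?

13

r\c   0   1   2   3   4
  0   1   0   0   0   0
  1   1   1   1   1   1
  2   1   0   1   2   3
  3   1   1   2   4   7
  4   1   0   2   6  13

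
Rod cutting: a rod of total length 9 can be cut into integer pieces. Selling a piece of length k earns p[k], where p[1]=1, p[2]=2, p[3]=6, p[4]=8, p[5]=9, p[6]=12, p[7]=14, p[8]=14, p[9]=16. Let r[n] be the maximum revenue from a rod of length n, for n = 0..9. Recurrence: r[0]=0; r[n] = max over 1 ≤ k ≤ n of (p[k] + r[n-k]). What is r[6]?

12

   n    0    1    2    3    4    5    6    7    8    9
r[n]    0    1    2    6    8    9   12   14   16   18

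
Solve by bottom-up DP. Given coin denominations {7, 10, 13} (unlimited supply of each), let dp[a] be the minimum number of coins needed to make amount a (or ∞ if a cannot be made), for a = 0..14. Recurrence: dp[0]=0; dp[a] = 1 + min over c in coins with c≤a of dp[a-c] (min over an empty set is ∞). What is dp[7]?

1

 a  0  1  2  3  4  5  6  7  8  9 10 11 12 13 14
dp  0  -  -  -  -  -  -  1  -  -  1  -  -  1  2
(- denotes ∞ / unreachable)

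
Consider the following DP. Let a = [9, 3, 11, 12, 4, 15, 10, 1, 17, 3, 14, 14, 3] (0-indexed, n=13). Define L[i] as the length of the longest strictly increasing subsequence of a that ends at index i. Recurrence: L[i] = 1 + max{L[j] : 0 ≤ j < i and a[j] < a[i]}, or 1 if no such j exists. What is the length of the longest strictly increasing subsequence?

   i    0    1    2    3    4    5    6    7    8    9   10   11   12
a[i]    9    3   11   12    4   15   10    1   17    3   14   14    3
L[i]    1    1    2    3    2    4    3    1    5    2    4    4    2

5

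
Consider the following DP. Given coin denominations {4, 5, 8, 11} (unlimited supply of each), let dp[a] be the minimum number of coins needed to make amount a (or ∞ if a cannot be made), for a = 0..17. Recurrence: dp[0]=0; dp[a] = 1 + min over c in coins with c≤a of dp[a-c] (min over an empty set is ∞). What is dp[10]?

2

 a  0  1  2  3  4  5  6  7  8  9 10 11 12 13 14 15 16 17
dp  0  -  -  -  1  1  -  -  1  2  2  1  2  2  3  2  2  3
(- denotes ∞ / unreachable)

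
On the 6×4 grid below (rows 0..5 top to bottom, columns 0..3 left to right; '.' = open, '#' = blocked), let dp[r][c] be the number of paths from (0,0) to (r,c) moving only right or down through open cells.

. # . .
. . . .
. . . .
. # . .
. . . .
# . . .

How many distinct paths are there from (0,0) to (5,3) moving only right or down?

r\c   0   1   2   3
  0   1   0   0   0
  1   1   1   1   1
  2   1   2   3   4
  3   1   0   3   7
  4   1   1   4  11
  5   0   1   5  16

16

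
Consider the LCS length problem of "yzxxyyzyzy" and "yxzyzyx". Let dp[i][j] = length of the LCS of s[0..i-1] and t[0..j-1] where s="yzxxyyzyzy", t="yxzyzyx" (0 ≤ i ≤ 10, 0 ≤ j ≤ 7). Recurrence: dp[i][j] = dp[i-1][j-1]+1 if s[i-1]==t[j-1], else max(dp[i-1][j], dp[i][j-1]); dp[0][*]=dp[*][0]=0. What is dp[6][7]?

   ''  y  x  z  y  z  y  x
''  0  0  0  0  0  0  0  0
 y  0  1  1  1  1  1  1  1
 z  0  1  1  2  2  2  2  2
 x  0  1  2  2  2  2  2  3
 x  0  1  2  2  2  2  2  3
 y  0  1  2  2  3  3  3  3
 y  0  1  2  2  3  3  4  4
 z  0  1  2  3  3  4  4  4
 y  0  1  2  3  4  4  5  5
 z  0  1  2  3  4  5  5  5
 y  0  1  2  3  4  5  6  6

4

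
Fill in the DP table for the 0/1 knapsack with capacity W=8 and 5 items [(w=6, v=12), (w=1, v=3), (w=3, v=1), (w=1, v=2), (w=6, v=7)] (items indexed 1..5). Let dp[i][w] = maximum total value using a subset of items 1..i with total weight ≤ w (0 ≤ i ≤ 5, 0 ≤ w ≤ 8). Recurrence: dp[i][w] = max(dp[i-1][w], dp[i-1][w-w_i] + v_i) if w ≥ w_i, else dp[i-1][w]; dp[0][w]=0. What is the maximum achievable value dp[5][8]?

17

i\w   0   1   2   3   4   5   6   7   8
  0   0   0   0   0   0   0   0   0   0
  1   0   0   0   0   0   0  12  12  12
  2   0   3   3   3   3   3  12  15  15
  3   0   3   3   3   4   4  12  15  15
  4   0   3   5   5   5   6  12  15  17
  5   0   3   5   5   5   6  12  15  17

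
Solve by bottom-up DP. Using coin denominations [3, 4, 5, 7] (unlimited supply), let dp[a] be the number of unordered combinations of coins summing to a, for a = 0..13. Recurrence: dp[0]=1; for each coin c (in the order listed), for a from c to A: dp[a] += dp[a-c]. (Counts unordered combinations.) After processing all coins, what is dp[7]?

after  coin     0     1     2     3     4     5     6     7     8     9    10    11    12    13
          3     1     0     0     1     0     0     1     0     0     1     0     0     1     0
          4     1     0     0     1     1     0     1     1     1     1     1     1     2     1
          5     1     0     0     1     1     1     1     1     2     2     2     2     3     3
          7     1     0     0     1     1     1     1     2     2     2     3     3     4     4

2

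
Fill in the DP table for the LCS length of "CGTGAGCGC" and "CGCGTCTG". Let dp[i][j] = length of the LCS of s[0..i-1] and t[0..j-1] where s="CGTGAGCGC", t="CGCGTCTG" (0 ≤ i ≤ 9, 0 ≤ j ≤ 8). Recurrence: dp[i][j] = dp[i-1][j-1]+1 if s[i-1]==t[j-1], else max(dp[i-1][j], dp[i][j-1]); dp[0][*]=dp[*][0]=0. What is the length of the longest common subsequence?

   ''  C  G  C  G  T  C  T  G
''  0  0  0  0  0  0  0  0  0
 C  0  1  1  1  1  1  1  1  1
 G  0  1  2  2  2  2  2  2  2
 T  0  1  2  2  2  3  3  3  3
 G  0  1  2  2  3  3  3  3  4
 A  0  1  2  2  3  3  3  3  4
 G  0  1  2  2  3  3  3  3  4
 C  0  1  2  3  3  3  4  4  4
 G  0  1  2  3  4  4  4  4  5
 C  0  1  2  3  4  4  5  5  5

5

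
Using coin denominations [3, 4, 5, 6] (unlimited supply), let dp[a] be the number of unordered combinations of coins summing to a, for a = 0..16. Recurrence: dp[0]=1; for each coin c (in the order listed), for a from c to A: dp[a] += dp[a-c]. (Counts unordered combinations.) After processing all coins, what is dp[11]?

3

after  coin     0     1     2     3     4     5     6     7     8     9    10    11    12    13    14    15    16
          3     1     0     0     1     0     0     1     0     0     1     0     0     1     0     0     1     0
          4     1     0     0     1     1     0     1     1     1     1     1     1     2     1     1     2     2
          5     1     0     0     1     1     1     1     1     2     2     2     2     3     3     3     4     4
          6     1     0     0     1     1     1     2     1     2     3     3     3     5     4     5     7     7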